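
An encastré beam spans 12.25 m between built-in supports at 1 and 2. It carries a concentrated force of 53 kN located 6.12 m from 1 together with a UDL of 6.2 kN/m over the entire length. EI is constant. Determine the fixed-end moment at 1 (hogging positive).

M_1 = 158.8 kN·m

Release both end moments; the primary structure is a simply-supported span 12 with redundants M_1 and M_2.
On the primary (simply-supported) span, the end slopes from the loading are:
  at 1: point load 53 at a = 6.12: Pab(L + b)/(6LEI) = 497.2/EI
  at 2: point load 53 at a = 6.12: Pab(L + a)/(6LEI) = 496.9/EI
  at 1: UDL 6.2: wL³/(24EI) = 474.9/EI
  at 2: UDL 6.2: wL³/(24EI) = 474.9/EI
  θ_10 = 972.1/EI,  θ_20 = 971.8/EI
Flexibility coefficients: a unit moment at one end gives L/(3EI) there and L/(6EI) at the far end, so f₁₁ = f₂₂ = 4.083/EI and f₁₂ = f₂₁ = 2.042/EI.
Compatibility — zero rotation at each built-in end:
  4.083 M_1 + 2.042 M_2 = 972.1
  2.042 M_1 + 4.083 M_2 = 971.8
Solving the pair gives M_1 = 158.8 kN·m and M_2 = 158.6 kN·m (hogging).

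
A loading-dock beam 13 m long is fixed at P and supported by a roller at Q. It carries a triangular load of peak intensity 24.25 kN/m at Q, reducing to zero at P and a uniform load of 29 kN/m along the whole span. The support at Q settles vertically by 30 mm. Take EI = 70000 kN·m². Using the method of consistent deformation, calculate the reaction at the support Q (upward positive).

Remove the prop at Q; the released (primary) structure is a cantilever built in at P.
Downward deflection at the released point Q due to the loads:
  triangular load, peak 24.25 at the free end: 11w₀L⁴/(120EI) = 63489/EI
  UDL 29: wL⁴/(8EI) = 103534/EI
  δ_0 = 167022/EI
Tip deflection under a unit load at Q: L³/(3EI) = 732.3/EI.
With EI = 70000 kN·m²: δ_0 = 2.386 m and δ_{QQ} = 0.010462 m/kN.
Compatibility — the beam at Q must follow the support down by 0.03 m: δ_0 − R_Q·δ_{QQ} = 0.03, so R_Q = (2.386 − 0.03)/0.010462 = 225.2 kN.

R_Q = 225.2 kN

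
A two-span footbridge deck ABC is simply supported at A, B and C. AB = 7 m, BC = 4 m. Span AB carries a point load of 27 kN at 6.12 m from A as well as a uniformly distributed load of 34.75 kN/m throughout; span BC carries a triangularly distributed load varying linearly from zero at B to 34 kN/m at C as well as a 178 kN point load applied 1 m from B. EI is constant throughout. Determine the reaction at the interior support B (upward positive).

Insert a hinge at B; M_B is the redundant, and each span becomes simply supported.
Discontinuity in slope at B on the released structure — sum the simple-span end rotations:
  span AB: point load 27 at a = 6.12: Pab(L + a)/(6LEI) = 45.42/EI
  span AB: UDL 34.75: wL³/(24EI) = 496.6/EI
  span BC: triangular load, peak 34: 7w₀L³/(360EI) = 42.31/EI
  span BC: point load 178 at a = 1: Pab(L + b)/(6LEI) = 155.8/EI
  relative rotation θ_0 = (542.1 + 198.1)/EI = 740.1/EI
A unit hogging moment at B produces rotation L₁/(3EI) + L₂/(3EI) = 3.667/EI.
Slope continuity at B: θ_0 = M_B·3.667/EI, so M_B = 740.1/3.667 = 201.9 kN·m (hogging).
Span AB, ΣM about A with M_B applied at B: R_B^{AB}·7 = 1017 + 201.9, so R_B^{AB} = 174.1 kN and R_A = 270.2 − 174.1 = 96.18 kN.
Span BC, ΣM about C: R_B^{BC}·4 = 624.7 + 201.9, so R_B^{BC} = 206.6 kN and R_C = 246 − 206.6 = 39.37 kN.
R_B = 174.1 + 206.6 = 380.7 kN.

R_B = 380.7 kN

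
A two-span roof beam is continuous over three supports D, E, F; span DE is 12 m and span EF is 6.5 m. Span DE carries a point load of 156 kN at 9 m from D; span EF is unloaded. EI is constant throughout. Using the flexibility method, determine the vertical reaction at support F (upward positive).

Take M_E as the redundant. Released structure: two simple spans DE and EF with a hinge at E.
Rotations at E on the released spans (each span's end-slope, ×1/EI):
  span DE: point load 156 at a = 9: Pab(L + a)/(6LEI) = 1228/EI
  relative rotation θ_0 = (1228 + 0)/EI = 1228/EI
A unit hogging moment at E produces rotation L₁/(3EI) + L₂/(3EI) = 6.167/EI.
Compatibility: M_E·(L₁+L₂)/(3EI) = θ_0, giving M_E = 199.2 kN·m (hogging).
Span EF, ΣM about F: R_E^{EF}·6.5 = 0 + 199.2, so R_E^{EF} = 30.65 kN and R_F = 0 − 30.65 = -30.65 kN.

R_F = -30.65 kN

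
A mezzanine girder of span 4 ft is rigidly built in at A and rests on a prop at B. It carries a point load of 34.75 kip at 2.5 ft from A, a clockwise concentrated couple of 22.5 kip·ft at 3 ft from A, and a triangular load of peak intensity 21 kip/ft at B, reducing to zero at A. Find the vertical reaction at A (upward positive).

R_A = 29.62 kip

Take the reaction at B as the redundant and release it; the primary structure is a cantilever fixed at A.
Downward deflection at the released point B due to the loads:
  point load 34.75 at a = 2.5: Pa²(3L − a)/(6EI) = 343.9/EI
  clockwise couple 22.5 at a = 3: M₀a(2L − a)/(2EI) = 168.8/EI
  triangular load, peak 21 at the free end: 11w₀L⁴/(120EI) = 492.8/EI
  δ_0 = 1005/EI
Tip deflection under a unit load at B: L³/(3EI) = 21.33/EI.
The prop prevents deflection at B: R_B = δ_0/δ_{BB} = 1005/21.33 = 47.13 kip.
Vertical equilibrium: R_A = ΣP − R_B = 76.75 − 47.13 = 29.62 kip.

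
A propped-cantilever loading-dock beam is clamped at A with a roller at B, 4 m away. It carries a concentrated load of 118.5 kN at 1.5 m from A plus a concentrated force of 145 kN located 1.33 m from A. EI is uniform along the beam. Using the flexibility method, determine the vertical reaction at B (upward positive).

Release the roller at B. Primary structure: cantilever fixed at A.
Deflection at B on the released cantilever, summing each load's contribution:
  point load 118.5 at a = 1.5: Pa²(3L − a)/(6EI) = 466.6/EI
  point load 145 at a = 1.33: Pa²(3L − a)/(6EI) = 456.1/EI
  δ_0 = 922.7/EI
Flexibility coefficient — unit upward force at B: δ_{BB} = L³/(3EI) = 21.33/EI.
Compatibility at B: δ_0 − R_B·δ_{BB} = 0, so R_B = 922.7/21.33 = 43.25 kN.

R_B = 43.25 kN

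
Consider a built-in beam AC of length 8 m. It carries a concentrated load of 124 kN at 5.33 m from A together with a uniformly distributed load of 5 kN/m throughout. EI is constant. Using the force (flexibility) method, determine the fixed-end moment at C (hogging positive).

M_C = 173.6 kN·m

Release both end moments; the primary structure is a simply-supported span AC with redundants M_A and M_C.
Simple-span end rotations at A and C under the given loads:
  at A: point load 124 at a = 5.33: Pab(L + b)/(6LEI) = 392.3/EI
  at C: point load 124 at a = 5.33: Pab(L + a)/(6LEI) = 490.1/EI
  at A: UDL 5: wL³/(24EI) = 106.7/EI
  at C: UDL 5: wL³/(24EI) = 106.7/EI
  θ_A0 = 498.9/EI,  θ_C0 = 596.7/EI
Flexibility coefficients: a unit moment at one end gives L/(3EI) there and L/(6EI) at the far end, so f₁₁ = f₂₂ = 2.667/EI and f₁₂ = f₂₁ = 1.333/EI.
Compatibility — zero rotation at each built-in end:
  2.667 M_A + 1.333 M_C = 498.9
  1.333 M_A + 2.667 M_C = 596.7
Solving the pair gives M_A = 100.3 kN·m and M_C = 173.6 kN·m (hogging).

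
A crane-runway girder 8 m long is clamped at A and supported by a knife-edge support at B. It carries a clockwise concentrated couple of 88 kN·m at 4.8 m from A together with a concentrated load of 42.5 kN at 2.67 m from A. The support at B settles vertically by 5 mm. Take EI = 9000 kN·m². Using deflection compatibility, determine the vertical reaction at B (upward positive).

R_B = 19.91 kN

Remove the prop at B; the released (primary) structure is a cantilever built in at A.
Free-end deflection of the primary structure under the applied loading (downward +):
  clockwise couple 88 at a = 4.8: M₀a(2L − a)/(2EI) = 2365/EI
  point load 42.5 at a = 2.67: Pa²(3L − a)/(6EI) = 1077/EI
  δ_0 = 3443/EI
Tip deflection under a unit load at B: L³/(3EI) = 170.7/EI.
With EI = 9000 kN·m²: δ_0 = 0.3825 m and δ_{BB} = 0.018963 m/kN.
Compatibility — the beam at B must follow the support down by 0.005 m: δ_0 − R_B·δ_{BB} = 0.005, so R_B = (0.3825 − 0.005)/0.018963 = 19.91 kN.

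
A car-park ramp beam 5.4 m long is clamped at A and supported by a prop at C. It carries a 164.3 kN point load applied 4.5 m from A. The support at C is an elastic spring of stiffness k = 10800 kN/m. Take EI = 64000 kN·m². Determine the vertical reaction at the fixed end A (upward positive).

Choose R_C as the redundant. The primary structure is the cantilever fixed at A.
Primary-structure tip deflection at C by superposition:
  point load 164.3 at a = 4.5: Pa²(3L − a)/(6EI) = 6488/EI
Tip deflection under a unit load at C: L³/(3EI) = 52.49/EI.
With EI = 64000 kN·m²: δ_0 = 0.10137 m and δ_{CC} = 0.00082 m/kN.
Compatibility — the spring shortens by R_C/k under the reaction it provides: δ_0 − R_C·δ_{CC} = R_C/k. With 1/k = 0.000093 m/kN, R_C = δ_0 / (δ_{CC} + 1/k) = 0.10137 / (0.00082 + 0.000093) = 111.1 kN.
Vertical equilibrium: R_A = ΣP − R_C = 164.3 − 111.1 = 53.23 kN.

R_A = 53.23 kN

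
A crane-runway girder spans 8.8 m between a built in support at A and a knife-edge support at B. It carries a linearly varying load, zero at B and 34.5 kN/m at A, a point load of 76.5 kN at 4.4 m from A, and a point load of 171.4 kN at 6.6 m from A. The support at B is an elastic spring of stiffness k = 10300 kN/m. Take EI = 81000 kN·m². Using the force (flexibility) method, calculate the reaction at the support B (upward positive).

Remove the prop at B; the released (primary) structure is a cantilever built in at A.
Deflection at B on the released cantilever, summing each load's contribution:
  triangular load, peak 34.5 at the fixed end: w₀L⁴/(30EI) = 6896/EI
  point load 76.5 at a = 4.4: Pa²(3L − a)/(6EI) = 5430/EI
  point load 171.4 at a = 6.6: Pa²(3L − a)/(6EI) = 24638/EI
  δ_0 = 36965/EI
Tip deflection under a unit load at B: L³/(3EI) = 227.2/EI.
With EI = 81000 kN·m²: δ_0 = 0.45636 m and δ_{BB} = 0.002804 m/kN.
Compatibility — the spring shortens by R_B/k under the reaction it provides: δ_0 − R_B·δ_{BB} = R_B/k. With 1/k = 0.000097 m/kN, R_B = δ_0 / (δ_{BB} + 1/k) = 0.45636 / (0.002804 + 0.000097) = 157.3 kN.

R_B = 157.3 kN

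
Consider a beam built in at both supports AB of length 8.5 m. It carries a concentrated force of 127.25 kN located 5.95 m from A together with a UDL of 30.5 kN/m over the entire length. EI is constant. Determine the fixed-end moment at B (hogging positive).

Take the two fixed-end moments M_A, M_B as redundants; the released structure is the simple span AB.
On the primary (simply-supported) span, the end slopes from the loading are:
  at A: point load 127.25 at a = 5.95: Pab(L + b)/(6LEI) = 418.3/EI
  at B: point load 127.25 at a = 5.95: Pab(L + a)/(6LEI) = 547/EI
  at A: UDL 30.5: wL³/(24EI) = 780.5/EI
  at B: UDL 30.5: wL³/(24EI) = 780.5/EI
  θ_A0 = 1199/EI,  θ_B0 = 1327/EI
Flexibility coefficients: a unit moment at one end gives L/(3EI) there and L/(6EI) at the far end, so f₁₁ = f₂₂ = 2.833/EI and f₁₂ = f₂₁ = 1.417/EI.
Compatibility — zero rotation at each built-in end:
  2.833 M_A + 1.417 M_B = 1199
  1.417 M_A + 2.833 M_B = 1327
Solving the pair gives M_A = 251.8 kN·m and M_B = 342.6 kN·m (hogging).

M_B = 342.6 kN·m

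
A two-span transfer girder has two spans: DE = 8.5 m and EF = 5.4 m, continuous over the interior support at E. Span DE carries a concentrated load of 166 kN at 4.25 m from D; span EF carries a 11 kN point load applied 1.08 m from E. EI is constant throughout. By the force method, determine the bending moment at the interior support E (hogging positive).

Release continuity at E by inserting a hinge; the redundant is the internal moment M_E. The primary structure is two simply-supported spans DE and EF.
Rotations at E on the released spans (each span's end-slope, ×1/EI):
  span DE: point load 166 at a = 4.25: Pab(L + a)/(6LEI) = 749.6/EI
  span EF: point load 11 at a = 1.08: Pab(L + b)/(6LEI) = 15.4/EI
  relative rotation θ_0 = (749.6 + 15.4)/EI = 765/EI
A unit hogging moment at E produces rotation L₁/(3EI) + L₂/(3EI) = 4.633/EI.
Compatibility: M_E·(L₁+L₂)/(3EI) = θ_0, giving M_E = 165.1 kN·m (hogging).

M_E = 165.1 kN·m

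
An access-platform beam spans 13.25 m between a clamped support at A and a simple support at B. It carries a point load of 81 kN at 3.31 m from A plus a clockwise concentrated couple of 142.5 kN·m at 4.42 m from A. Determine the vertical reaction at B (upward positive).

Choose R_B as the redundant. The primary structure is the cantilever fixed at A.
Deflection at B on the released cantilever, summing each load's contribution:
  point load 81 at a = 3.31: Pa²(3L − a)/(6EI) = 5390/EI
  clockwise couple 142.5 at a = 4.42: M₀a(2L − a)/(2EI) = 6954/EI
  δ_0 = 12343/EI
Tip deflection under a unit load at B: L³/(3EI) = 775.4/EI.
Compatibility at B: δ_0 − R_B·δ_{BB} = 0, so R_B = 12343/775.4 = 15.92 kN.

R_B = 15.92 kN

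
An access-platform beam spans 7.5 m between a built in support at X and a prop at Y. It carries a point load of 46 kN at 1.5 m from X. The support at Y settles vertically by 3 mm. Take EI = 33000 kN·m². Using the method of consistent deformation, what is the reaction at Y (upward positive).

Choose R_Y as the redundant. The primary structure is the cantilever fixed at X.
Deflection at Y on the released cantilever, summing each load's contribution:
  point load 46 at a = 1.5: Pa²(3L − a)/(6EI) = 362.2/EI
Flexibility coefficient — unit upward force at Y: δ_{YY} = L³/(3EI) = 140.6/EI.
With EI = 33000 kN·m²: δ_0 = 0.010977 m and δ_{YY} = 0.004261 m/kN.
Compatibility — the beam at Y must follow the support down by 0.003 m: δ_0 − R_Y·δ_{YY} = 0.003, so R_Y = (0.010977 − 0.003)/0.004261 = 1.872 kN.

R_Y = 1.872 kN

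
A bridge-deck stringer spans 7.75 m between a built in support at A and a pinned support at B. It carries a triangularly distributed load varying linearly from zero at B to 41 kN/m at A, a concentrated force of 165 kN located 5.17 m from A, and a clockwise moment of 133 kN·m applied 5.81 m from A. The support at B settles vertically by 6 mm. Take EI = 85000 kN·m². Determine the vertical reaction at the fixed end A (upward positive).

R_A = 185.6 kN

Take the reaction at B as the redundant and release it; the primary structure is a cantilever fixed at A.
Free-end deflection of the primary structure under the applied loading (downward +):
  triangular load, peak 41 at the fixed end: w₀L⁴/(30EI) = 4930/EI
  point load 165 at a = 5.17: Pa²(3L − a)/(6EI) = 13290/EI
  clockwise couple 133 at a = 5.81: M₀a(2L − a)/(2EI) = 3744/EI
  δ_0 = 21964/EI
Flexibility coefficient — unit upward force at B: δ_{BB} = L³/(3EI) = 155.2/EI.
With EI = 85000 kN·m²: δ_0 = 0.2584 m and δ_{BB} = 0.001825 m/kN.
Compatibility — the beam at B must follow the support down by 0.006 m: δ_0 − R_B·δ_{BB} = 0.006, so R_B = (0.2584 − 0.006)/0.001825 = 138.3 kN.
Vertical equilibrium: R_A = ΣP − R_B = 323.9 − 138.3 = 185.6 kN.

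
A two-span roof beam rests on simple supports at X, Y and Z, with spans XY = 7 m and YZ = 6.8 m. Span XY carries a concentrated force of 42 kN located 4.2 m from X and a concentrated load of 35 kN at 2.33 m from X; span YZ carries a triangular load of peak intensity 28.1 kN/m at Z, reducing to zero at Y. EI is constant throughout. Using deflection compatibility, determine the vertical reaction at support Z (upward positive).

R_Z = 51.29 kN

Take M_Y as the redundant. Released structure: two simple spans XY and YZ with a hinge at Y.
Discontinuity in slope at Y on the released structure — sum the simple-span end rotations:
  span XY: point load 42 at a = 4.2: Pab(L + a)/(6LEI) = 131.7/EI
  span XY: point load 35 at a = 2.33: Pab(L + a)/(6LEI) = 84.6/EI
  span YZ: triangular load, peak 28.1: 7w₀L³/(360EI) = 171.8/EI
  relative rotation θ_0 = (216.3 + 171.8)/EI = 388.1/EI
A unit hogging moment at Y produces rotation L₁/(3EI) + L₂/(3EI) = 4.6/EI.
Compatibility: M_Y·(L₁+L₂)/(3EI) = θ_0, giving M_Y = 84.37 kN·m (hogging).
Span YZ, ΣM about Z: R_Y^{YZ}·6.8 = 216.6 + 84.37, so R_Y^{YZ} = 44.25 kN and R_Z = 95.54 − 44.25 = 51.29 kN.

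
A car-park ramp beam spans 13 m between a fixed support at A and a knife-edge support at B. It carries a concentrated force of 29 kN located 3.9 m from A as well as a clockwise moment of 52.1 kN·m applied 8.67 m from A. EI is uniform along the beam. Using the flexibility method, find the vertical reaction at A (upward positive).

R_A = 20.13 kN

Release the roller at B. Primary structure: cantilever fixed at A.
Downward deflection at the released point B due to the loads:
  point load 29 at a = 3.9: Pa²(3L − a)/(6EI) = 2580/EI
  clockwise couple 52.1 at a = 8.67: M₀a(2L − a)/(2EI) = 3914/EI
  δ_0 = 6494/EI
Flexibility coefficient — unit upward force at B: δ_{BB} = L³/(3EI) = 732.3/EI.
The prop prevents deflection at B: R_B = δ_0/δ_{BB} = 6494/732.3 = 8.868 kN.
Vertical equilibrium: R_A = ΣP − R_B = 29 − 8.868 = 20.13 kN.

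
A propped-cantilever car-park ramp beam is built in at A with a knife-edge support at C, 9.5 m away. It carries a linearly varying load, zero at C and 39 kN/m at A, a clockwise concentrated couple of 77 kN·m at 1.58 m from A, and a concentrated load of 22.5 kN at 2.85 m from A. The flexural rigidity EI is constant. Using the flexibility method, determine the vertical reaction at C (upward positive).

R_C = 43.49 kN

Choose R_C as the redundant. The primary structure is the cantilever fixed at A.
Free-end deflection of the primary structure under the applied loading (downward +):
  triangular load, peak 39 at the fixed end: w₀L⁴/(30EI) = 10589/EI
  clockwise couple 77 at a = 1.58: M₀a(2L − a)/(2EI) = 1060/EI
  point load 22.5 at a = 2.85: Pa²(3L − a)/(6EI) = 781.3/EI
  δ_0 = 12430/EI
Tip deflection under a unit load at C: L³/(3EI) = 285.8/EI.
The prop prevents deflection at C: R_C = δ_0/δ_{CC} = 12430/285.8 = 43.49 kN.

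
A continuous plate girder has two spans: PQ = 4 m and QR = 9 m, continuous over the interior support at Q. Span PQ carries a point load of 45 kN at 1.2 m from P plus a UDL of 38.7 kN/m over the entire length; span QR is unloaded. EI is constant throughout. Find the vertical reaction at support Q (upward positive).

R_Q = 102.2 kN

Take M_Q as the redundant. Released structure: two simple spans PQ and QR with a hinge at Q.
Discontinuity in slope at Q on the released structure — sum the simple-span end rotations:
  span PQ: point load 45 at a = 1.2: Pab(L + a)/(6LEI) = 32.76/EI
  span PQ: UDL 38.7: wL³/(24EI) = 103.2/EI
  relative rotation θ_0 = (136 + 0)/EI = 136/EI
A unit hogging moment at Q produces rotation L₁/(3EI) + L₂/(3EI) = 4.333/EI.
Compatibility: M_Q·(L₁+L₂)/(3EI) = θ_0, giving M_Q = 31.38 kN·m (hogging).
Span PQ, ΣM about P with M_Q applied at Q: R_Q^{PQ}·4 = 363.6 + 31.38, so R_Q^{PQ} = 98.74 kN and R_P = 199.8 − 98.74 = 101.1 kN.
Span QR, ΣM about R: R_Q^{QR}·9 = 0 + 31.38, so R_Q^{QR} = 3.486 kN and R_R = 0 − 3.486 = -3.486 kN.
R_Q = 98.74 + 3.486 = 102.2 kN.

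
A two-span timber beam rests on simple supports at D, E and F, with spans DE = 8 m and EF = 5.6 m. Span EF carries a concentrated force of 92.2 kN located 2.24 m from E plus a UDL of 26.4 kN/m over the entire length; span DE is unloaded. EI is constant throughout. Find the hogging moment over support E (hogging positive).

Insert a hinge at E; M_E is the redundant, and each span becomes simply supported.
End slopes at the hinge E, treating each span as simply supported:
  span EF: point load 92.2 at a = 2.24: Pab(L + b)/(6LEI) = 185/EI
  span EF: UDL 26.4: wL³/(24EI) = 193.2/EI
  relative rotation θ_0 = (0 + 378.2)/EI = 378.2/EI
A unit hogging moment at E produces rotation L₁/(3EI) + L₂/(3EI) = 4.533/EI.
Compatibility: M_E·(L₁+L₂)/(3EI) = θ_0, giving M_E = 83.43 kN·m (hogging).

M_E = 83.43 kN·m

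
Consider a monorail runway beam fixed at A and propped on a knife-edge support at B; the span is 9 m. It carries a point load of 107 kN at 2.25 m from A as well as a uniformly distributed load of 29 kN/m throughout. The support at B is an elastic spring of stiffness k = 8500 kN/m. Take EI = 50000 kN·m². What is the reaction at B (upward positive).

Remove the prop at B; the released (primary) structure is a cantilever built in at A.
Primary-structure tip deflection at B by superposition:
  point load 107 at a = 2.25: Pa²(3L − a)/(6EI) = 2234/EI
  UDL 29: wL⁴/(8EI) = 23784/EI
  δ_0 = 26018/EI
Tip deflection under a unit load at B: L³/(3EI) = 243/EI.
With EI = 50000 kN·m²: δ_0 = 0.52036 m and δ_{BB} = 0.00486 m/kN.
Compatibility — the spring shortens by R_B/k under the reaction it provides: δ_0 − R_B·δ_{BB} = R_B/k. With 1/k = 0.000118 m/kN, R_B = δ_0 / (δ_{BB} + 1/k) = 0.52036 / (0.00486 + 0.000118) = 104.5 kN.

R_B = 104.5 kN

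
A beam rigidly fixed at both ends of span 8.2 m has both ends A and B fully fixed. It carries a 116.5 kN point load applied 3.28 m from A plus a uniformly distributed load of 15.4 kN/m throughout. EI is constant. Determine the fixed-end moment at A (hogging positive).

M_A = 223.9 kN·m

Release both end moments; the primary structure is a simply-supported span AB with redundants M_A and M_B.
Simple-span end rotations at A and B under the given loads:
  at A: point load 116.5 at a = 3.28: Pab(L + b)/(6LEI) = 501.3/EI
  at B: point load 116.5 at a = 3.28: Pab(L + a)/(6LEI) = 438.7/EI
  at A: UDL 15.4: wL³/(24EI) = 353.8/EI
  at B: UDL 15.4: wL³/(24EI) = 353.8/EI
  θ_A0 = 855.1/EI,  θ_B0 = 792.5/EI
Flexibility coefficients: a unit moment at one end gives L/(3EI) there and L/(6EI) at the far end, so f₁₁ = f₂₂ = 2.733/EI and f₁₂ = f₂₁ = 1.367/EI.
Compatibility — zero rotation at each built-in end:
  2.733 M_A + 1.367 M_B = 855.1
  1.367 M_A + 2.733 M_B = 792.5
Solving the pair gives M_A = 223.9 kN·m and M_B = 178 kN·m (hogging).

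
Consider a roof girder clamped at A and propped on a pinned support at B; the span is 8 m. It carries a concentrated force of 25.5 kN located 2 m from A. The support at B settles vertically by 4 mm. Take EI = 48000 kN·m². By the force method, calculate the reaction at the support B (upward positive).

R_B = 1.066 kN

Choose R_B as the redundant. The primary structure is the cantilever fixed at A.
Downward deflection at the released point B due to the loads:
  point load 25.5 at a = 2: Pa²(3L − a)/(6EI) = 374/EI
Tip deflection under a unit load at B: L³/(3EI) = 170.7/EI.
With EI = 48000 kN·m²: δ_0 = 0.007792 m and δ_{BB} = 0.003556 m/kN.
Compatibility — the beam at B must follow the support down by 0.004 m: δ_0 − R_B·δ_{BB} = 0.004, so R_B = (0.007792 − 0.004)/0.003556 = 1.066 kN.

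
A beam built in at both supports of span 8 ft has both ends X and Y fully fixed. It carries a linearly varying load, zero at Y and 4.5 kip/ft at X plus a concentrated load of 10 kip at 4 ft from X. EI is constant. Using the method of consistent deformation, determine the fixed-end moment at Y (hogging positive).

Take the two fixed-end moments M_X, M_Y as redundants; the released structure is the simple span XY.
On the primary (simply-supported) span, the end slopes from the loading are:
  at X: triangular load, peak 4.5: w₀L³/(45EI) = 51.2/EI
  at Y: triangular load, peak 4.5: 7w₀L³/(360EI) = 44.8/EI
  at X: point load 10 at a = 4: Pab(L + b)/(6LEI) = 40/EI
  at Y: point load 10 at a = 4: Pab(L + a)/(6LEI) = 40/EI
  θ_X0 = 91.2/EI,  θ_Y0 = 84.8/EI
Flexibility coefficients: a unit moment at one end gives L/(3EI) there and L/(6EI) at the far end, so f₁₁ = f₂₂ = 2.667/EI and f₁₂ = f₂₁ = 1.333/EI.
Compatibility — zero rotation at each built-in end:
  2.667 M_X + 1.333 M_Y = 91.2
  1.333 M_X + 2.667 M_Y = 84.8
Solving the pair gives M_X = 24.4 kip·ft and M_Y = 19.6 kip·ft (hogging).

M_Y = 19.6 kip·ft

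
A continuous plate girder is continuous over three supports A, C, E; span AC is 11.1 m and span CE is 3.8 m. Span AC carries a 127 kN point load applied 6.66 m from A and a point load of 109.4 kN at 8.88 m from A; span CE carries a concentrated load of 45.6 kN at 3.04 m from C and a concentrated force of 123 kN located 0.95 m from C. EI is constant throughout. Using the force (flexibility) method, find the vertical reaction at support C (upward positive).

R_C = 390.7 kN

Release continuity at C by inserting a hinge; the redundant is the internal moment M_C. The primary structure is two simply-supported spans AC and CE.
Discontinuity in slope at C on the released structure — sum the simple-span end rotations:
  span AC: point load 127 at a = 6.66: Pab(L + a)/(6LEI) = 1001/EI
  span AC: point load 109.4 at a = 8.88: Pab(L + a)/(6LEI) = 647/EI
  span CE: point load 45.6 at a = 3.04: Pab(L + b)/(6LEI) = 21.07/EI
  span CE: point load 123 at a = 0.95: Pab(L + b)/(6LEI) = 97.13/EI
  relative rotation θ_0 = (1648 + 118.2)/EI = 1767/EI
A unit hogging moment at C produces rotation L₁/(3EI) + L₂/(3EI) = 4.967/EI.
Slope continuity at C: θ_0 = M_C·4.967/EI, so M_C = 1767/4.967 = 355.7 kN·m (hogging).
Span AC, ΣM about A with M_C applied at C: R_C^{AC}·11.1 = 1817 + 355.7, so R_C^{AC} = 195.8 kN and R_A = 236.4 − 195.8 = 40.63 kN.
Span CE, ΣM about E: R_C^{CE}·3.8 = 385.2 + 355.7, so R_C^{CE} = 195 kN and R_E = 168.6 − 195 = -26.38 kN.
R_C = 195.8 + 195 = 390.7 kN.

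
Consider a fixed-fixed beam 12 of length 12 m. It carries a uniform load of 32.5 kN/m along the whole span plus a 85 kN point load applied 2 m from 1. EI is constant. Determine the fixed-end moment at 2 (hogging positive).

M_2 = 413.6 kN·m

Take the two fixed-end moments M_1, M_2 as redundants; the released structure is the simple span 12.
End rotations of the released simple span under the applied load (×1/EI):
  at 1: UDL 32.5: wL³/(24EI) = 2340/EI
  at 2: UDL 32.5: wL³/(24EI) = 2340/EI
  at 1: point load 85 at a = 2: Pab(L + b)/(6LEI) = 519.4/EI
  at 2: point load 85 at a = 2: Pab(L + a)/(6LEI) = 330.6/EI
  θ_10 = 2859/EI,  θ_20 = 2671/EI
Flexibility coefficients: a unit moment at one end gives L/(3EI) there and L/(6EI) at the far end, so f₁₁ = f₂₂ = 4/EI and f₁₂ = f₂₁ = 2/EI.
Compatibility — zero rotation at each built-in end:
  4 M_1 + 2 M_2 = 2859
  2 M_1 + 4 M_2 = 2671
Solving the pair gives M_1 = 508.1 kN·m and M_2 = 413.6 kN·m (hogging).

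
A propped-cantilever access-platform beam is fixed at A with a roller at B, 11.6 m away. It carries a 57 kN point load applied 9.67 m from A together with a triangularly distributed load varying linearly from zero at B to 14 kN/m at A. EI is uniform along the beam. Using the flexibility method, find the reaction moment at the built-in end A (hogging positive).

Take the reaction at B as the redundant and release it; the primary structure is a cantilever fixed at A.
Free-end deflection of the primary structure under the applied loading (downward +):
  point load 57 at a = 9.67: Pa²(3L − a)/(6EI) = 22324/EI
  triangular load, peak 14 at the fixed end: w₀L⁴/(30EI) = 8450/EI
  δ_0 = 30773/EI
Tip deflection under a unit load at B: L³/(3EI) = 520.3/EI.
The prop prevents deflection at B: R_B = δ_0/δ_{BB} = 30773/520.3 = 59.15 kN.
Moment equilibrium about A: M_A = Σ(load moments about A) − R_B·L = 865.2 − 59.15×11.6 = 179.1 kN·m.

M_A = 179.1 kN·m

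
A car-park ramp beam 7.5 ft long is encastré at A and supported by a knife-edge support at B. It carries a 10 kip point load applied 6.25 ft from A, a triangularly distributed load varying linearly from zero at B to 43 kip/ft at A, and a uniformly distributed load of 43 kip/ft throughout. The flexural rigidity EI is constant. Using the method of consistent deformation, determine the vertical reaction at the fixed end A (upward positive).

Release the roller at B. Primary structure: cantilever fixed at A.
Downward deflection at the released point B due to the loads:
  point load 10 at a = 6.25: Pa²(3L − a)/(6EI) = 1058/EI
  triangular load, peak 43 at the fixed end: w₀L⁴/(30EI) = 4535/EI
  UDL 43: wL⁴/(8EI) = 17007/EI
  δ_0 = 22600/EI
Tip deflection under a unit load at B: L³/(3EI) = 140.6/EI.
The prop prevents deflection at B: R_B = δ_0/δ_{BB} = 22600/140.6 = 160.7 kip.
Vertical equilibrium: R_A = ΣP − R_B = 493.8 − 160.7 = 333 kip.

R_A = 333 kip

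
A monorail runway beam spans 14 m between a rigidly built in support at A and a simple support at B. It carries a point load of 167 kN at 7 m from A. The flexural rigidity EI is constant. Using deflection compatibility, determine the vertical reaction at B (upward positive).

Choose R_B as the redundant. The primary structure is the cantilever fixed at A.
Downward deflection at the released point B due to the loads:
  point load 167 at a = 7: Pa²(3L − a)/(6EI) = 47734/EI
Tip deflection under a unit load at B: L³/(3EI) = 914.7/EI.
Compatibility at B: δ_0 − R_B·δ_{BB} = 0, so R_B = 47734/914.7 = 52.19 kN.

R_B = 52.19 kN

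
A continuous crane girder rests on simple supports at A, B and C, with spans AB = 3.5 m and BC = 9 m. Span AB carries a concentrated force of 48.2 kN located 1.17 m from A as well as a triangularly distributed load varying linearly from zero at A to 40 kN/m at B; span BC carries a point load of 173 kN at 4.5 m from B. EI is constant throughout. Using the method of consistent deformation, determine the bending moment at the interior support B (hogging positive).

Take M_B as the redundant. Released structure: two simple spans AB and BC with a hinge at B.
Rotations at B on the released spans (each span's end-slope, ×1/EI):
  span AB: point load 48.2 at a = 1.17: Pab(L + a)/(6LEI) = 29.22/EI
  span AB: triangular load, peak 40: w₀L³/(45EI) = 38.11/EI
  span BC: point load 173 at a = 4.5: Pab(L + b)/(6LEI) = 875.8/EI
  relative rotation θ_0 = (67.33 + 875.8)/EI = 943.1/EI
A unit hogging moment at B produces rotation L₁/(3EI) + L₂/(3EI) = 4.167/EI.
Compatibility: M_B·(L₁+L₂)/(3EI) = θ_0, giving M_B = 226.4 kN·m (hogging).

M_B = 226.4 kN·m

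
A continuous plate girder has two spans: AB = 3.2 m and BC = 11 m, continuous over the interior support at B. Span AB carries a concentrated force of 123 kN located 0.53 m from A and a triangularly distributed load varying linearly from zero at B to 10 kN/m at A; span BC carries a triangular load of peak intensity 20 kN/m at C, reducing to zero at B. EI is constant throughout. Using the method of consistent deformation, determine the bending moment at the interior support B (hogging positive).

M_B = 117.8 kN·m

Insert a hinge at B; M_B is the redundant, and each span becomes simply supported.
Discontinuity in slope at B on the released structure — sum the simple-span end rotations:
  span AB: point load 123 at a = 0.53: Pab(L + a)/(6LEI) = 33.81/EI
  span AB: triangular load, peak 10: 7w₀L³/(360EI) = 6.372/EI
  span BC: triangular load, peak 20: 7w₀L³/(360EI) = 517.6/EI
  relative rotation θ_0 = (40.19 + 517.6)/EI = 557.8/EI
A unit hogging moment at B produces rotation L₁/(3EI) + L₂/(3EI) = 4.733/EI.
Slope continuity at B: θ_0 = M_B·4.733/EI, so M_B = 557.8/4.733 = 117.8 kN·m (hogging).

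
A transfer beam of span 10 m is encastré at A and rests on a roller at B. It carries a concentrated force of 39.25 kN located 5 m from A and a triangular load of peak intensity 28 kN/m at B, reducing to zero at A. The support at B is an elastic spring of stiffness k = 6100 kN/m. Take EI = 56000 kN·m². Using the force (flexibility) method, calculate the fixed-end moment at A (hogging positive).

Release the roller at B. Primary structure: cantilever fixed at A.
Free-end deflection of the primary structure under the applied loading (downward +):
  point load 39.25 at a = 5: Pa²(3L − a)/(6EI) = 4089/EI
  triangular load, peak 28 at the free end: 11w₀L⁴/(120EI) = 25667/EI
  δ_0 = 29755/EI
Flexibility coefficient — unit upward force at B: δ_{BB} = L³/(3EI) = 333.3/EI.
With EI = 56000 kN·m²: δ_0 = 0.53134 m and δ_{BB} = 0.005952 m/kN.
Compatibility — the spring shortens by R_B/k under the reaction it provides: δ_0 − R_B·δ_{BB} = R_B/k. With 1/k = 0.000164 m/kN, R_B = δ_0 / (δ_{BB} + 1/k) = 0.53134 / (0.005952 + 0.000164) = 86.87 kN.
Moment equilibrium about A: M_A = Σ(load moments about A) − R_B·L = 1130 − 86.87×10 = 260.9 kN·m.

M_A = 260.9 kN·m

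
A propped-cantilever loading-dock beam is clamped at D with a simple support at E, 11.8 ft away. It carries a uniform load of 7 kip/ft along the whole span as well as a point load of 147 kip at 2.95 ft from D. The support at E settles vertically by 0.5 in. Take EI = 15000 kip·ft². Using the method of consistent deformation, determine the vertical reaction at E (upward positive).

R_E = 42.47 kip

Take the reaction at E as the redundant and release it; the primary structure is a cantilever fixed at D.
Primary-structure tip deflection at E by superposition:
  UDL 7: wL⁴/(8EI) = 16964/EI
  point load 147 at a = 2.95: Pa²(3L − a)/(6EI) = 6919/EI
  δ_0 = 23883/EI
Tip deflection under a unit load at E: L³/(3EI) = 547.7/EI.
With EI = 15000 kip·ft²: δ_0 = 1.5922 ft and δ_{EE} = 0.036512 ft/kip.
Compatibility — the beam at E must follow the support down by 0.04167 ft: δ_0 − R_E·δ_{EE} = 0.04167, so R_E = (1.5922 − 0.04167)/0.036512 = 42.47 kip.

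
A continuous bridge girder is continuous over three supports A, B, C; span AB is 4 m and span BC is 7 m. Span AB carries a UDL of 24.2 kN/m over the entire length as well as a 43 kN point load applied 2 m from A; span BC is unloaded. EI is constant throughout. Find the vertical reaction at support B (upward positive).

Release continuity at B by inserting a hinge; the redundant is the internal moment M_B. The primary structure is two simply-supported spans AB and BC.
Discontinuity in slope at B on the released structure — sum the simple-span end rotations:
  span AB: UDL 24.2: wL³/(24EI) = 64.53/EI
  span AB: point load 43 at a = 2: Pab(L + a)/(6LEI) = 43/EI
  relative rotation θ_0 = (107.5 + 0)/EI = 107.5/EI
A unit hogging moment at B produces rotation L₁/(3EI) + L₂/(3EI) = 3.667/EI.
Compatibility: M_B·(L₁+L₂)/(3EI) = θ_0, giving M_B = 29.33 kN·m (hogging).
Span AB, ΣM about A with M_B applied at B: R_B^{AB}·4 = 279.6 + 29.33, so R_B^{AB} = 77.23 kN and R_A = 139.8 − 77.23 = 62.57 kN.
Span BC, ΣM about C: R_B^{BC}·7 = 0 + 29.33, so R_B^{BC} = 4.19 kN and R_C = 0 − 4.19 = -4.19 kN.
R_B = 77.23 + 4.19 = 81.42 kN.

R_B = 81.42 kN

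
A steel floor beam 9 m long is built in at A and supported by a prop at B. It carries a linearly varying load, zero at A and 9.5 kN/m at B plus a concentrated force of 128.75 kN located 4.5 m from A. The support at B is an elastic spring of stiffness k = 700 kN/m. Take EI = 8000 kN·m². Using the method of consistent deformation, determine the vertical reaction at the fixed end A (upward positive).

Release the roller at B. Primary structure: cantilever fixed at A.
Free-end deflection of the primary structure under the applied loading (downward +):
  triangular load, peak 9.5 at the free end: 11w₀L⁴/(120EI) = 5714/EI
  point load 128.75 at a = 4.5: Pa²(3L − a)/(6EI) = 9777/EI
  δ_0 = 15490/EI
Tip deflection under a unit load at B: L³/(3EI) = 243/EI.
With EI = 8000 kN·m²: δ_0 = 1.9363 m and δ_{BB} = 0.030375 m/kN.
Compatibility — the spring shortens by R_B/k under the reaction it provides: δ_0 − R_B·δ_{BB} = R_B/k. With 1/k = 0.001429 m/kN, R_B = δ_0 / (δ_{BB} + 1/k) = 1.9363 / (0.030375 + 0.001429) = 60.88 kN.
Vertical equilibrium: R_A = ΣP − R_B = 171.5 − 60.88 = 110.6 kN.

R_A = 110.6 kN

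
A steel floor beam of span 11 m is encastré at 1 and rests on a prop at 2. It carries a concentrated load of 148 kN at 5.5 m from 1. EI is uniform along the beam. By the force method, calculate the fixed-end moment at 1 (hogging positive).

M_1 = 305.2 kN·m

Take the reaction at 2 as the redundant and release it; the primary structure is a cantilever fixed at 1.
Free-end deflection of the primary structure under the applied loading (downward +):
  point load 148 at a = 5.5: Pa²(3L − a)/(6EI) = 20520/EI
Flexibility coefficient — unit upward force at 2: δ_{22} = L³/(3EI) = 443.7/EI.
Compatibility at 2: δ_0 − R_2·δ_{22} = 0, so R_2 = 20520/443.7 = 46.25 kN.
Moment equilibrium about 1: M_1 = Σ(load moments about 1) − R_2·L = 814 − 46.25×11 = 305.2 kN·m.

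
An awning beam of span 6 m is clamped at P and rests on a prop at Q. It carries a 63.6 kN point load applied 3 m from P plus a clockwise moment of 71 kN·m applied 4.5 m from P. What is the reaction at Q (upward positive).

R_Q = 36.52 kN

Remove the prop at Q; the released (primary) structure is a cantilever built in at P.
Free-end deflection of the primary structure under the applied loading (downward +):
  point load 63.6 at a = 3: Pa²(3L − a)/(6EI) = 1431/EI
  clockwise couple 71 at a = 4.5: M₀a(2L − a)/(2EI) = 1198/EI
  δ_0 = 2629/EI
Tip deflection under a unit load at Q: L³/(3EI) = 72/EI.
Compatibility at Q: δ_0 − R_Q·δ_{QQ} = 0, so R_Q = 2629/72 = 36.52 kN.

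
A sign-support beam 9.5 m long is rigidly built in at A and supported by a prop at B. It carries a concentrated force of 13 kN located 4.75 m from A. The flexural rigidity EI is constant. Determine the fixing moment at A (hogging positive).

Choose R_B as the redundant. The primary structure is the cantilever fixed at A.
Downward deflection at the released point B due to the loads:
  point load 13 at a = 4.75: Pa²(3L − a)/(6EI) = 1161/EI
Flexibility coefficient — unit upward force at B: δ_{BB} = L³/(3EI) = 285.8/EI.
The prop prevents deflection at B: R_B = δ_0/δ_{BB} = 1161/285.8 = 4.062 kN.
Moment equilibrium about A: M_A = Σ(load moments about A) − R_B·L = 61.75 − 4.062×9.5 = 23.16 kN·m.

M_A = 23.16 kN·m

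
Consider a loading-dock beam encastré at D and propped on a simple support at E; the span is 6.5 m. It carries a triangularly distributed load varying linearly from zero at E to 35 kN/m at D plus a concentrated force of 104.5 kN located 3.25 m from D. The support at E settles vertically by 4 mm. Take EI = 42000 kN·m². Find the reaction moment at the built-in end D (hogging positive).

Take the reaction at E as the redundant and release it; the primary structure is a cantilever fixed at D.
Downward deflection at the released point E due to the loads:
  triangular load, peak 35 at the fixed end: w₀L⁴/(30EI) = 2083/EI
  point load 104.5 at a = 3.25: Pa²(3L − a)/(6EI) = 2989/EI
  δ_0 = 5072/EI
Tip deflection under a unit load at E: L³/(3EI) = 91.54/EI.
With EI = 42000 kN·m²: δ_0 = 0.12076 m and δ_{EE} = 0.00218 m/kN.
Compatibility — the beam at E must follow the support down by 0.004 m: δ_0 − R_E·δ_{EE} = 0.004, so R_E = (0.12076 − 0.004)/0.00218 = 53.57 kN.
Moment equilibrium about D: M_D = Σ(load moments about D) − R_E·L = 586.1 − 53.57×6.5 = 237.9 kN·m.

M_D = 237.9 kN·m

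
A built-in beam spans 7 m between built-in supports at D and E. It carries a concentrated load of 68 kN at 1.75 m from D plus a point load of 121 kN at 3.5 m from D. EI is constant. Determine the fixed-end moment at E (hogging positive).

M_E = 128.2 kN·m

Take the two fixed-end moments M_D, M_E as redundants; the released structure is the simple span DE.
On the primary (simply-supported) span, the end slopes from the loading are:
  at D: point load 68 at a = 1.75: Pab(L + b)/(6LEI) = 182.2/EI
  at E: point load 68 at a = 1.75: Pab(L + a)/(6LEI) = 130.2/EI
  at D: point load 121 at a = 3.5: Pab(L + b)/(6LEI) = 370.6/EI
  at E: point load 121 at a = 3.5: Pab(L + a)/(6LEI) = 370.6/EI
  θ_D0 = 552.8/EI,  θ_E0 = 500.7/EI
Flexibility coefficients: a unit moment at one end gives L/(3EI) there and L/(6EI) at the far end, so f₁₁ = f₂₂ = 2.333/EI and f₁₂ = f₂₁ = 1.167/EI.
Compatibility — zero rotation at each built-in end:
  2.333 M_D + 1.167 M_E = 552.8
  1.167 M_D + 2.333 M_E = 500.7
Solving the pair gives M_D = 172.8 kN·m and M_E = 128.2 kN·m (hogging).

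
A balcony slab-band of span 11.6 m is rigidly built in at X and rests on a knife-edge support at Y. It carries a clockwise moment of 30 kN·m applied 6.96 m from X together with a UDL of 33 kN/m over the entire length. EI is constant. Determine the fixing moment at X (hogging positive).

M_X = 547.3 kN·m

Choose R_Y as the redundant. The primary structure is the cantilever fixed at X.
Deflection at Y on the released cantilever, summing each load's contribution:
  clockwise couple 30 at a = 6.96: M₀a(2L − a)/(2EI) = 1695/EI
  UDL 33: wL⁴/(8EI) = 74689/EI
  δ_0 = 76384/EI
Tip deflection under a unit load at Y: L³/(3EI) = 520.3/EI.
The prop prevents deflection at Y: R_Y = δ_0/δ_{YY} = 76384/520.3 = 146.8 kN.
Moment equilibrium about X: M_X = Σ(load moments about X) − R_Y·L = 2250 − 146.8×11.6 = 547.3 kN·m.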